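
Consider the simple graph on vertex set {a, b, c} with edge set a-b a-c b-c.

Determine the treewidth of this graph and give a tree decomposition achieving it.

With just one bag of size 3, the width is 3 − 1 = 2, so tw(G) ≤ 2. For the lower bound, the 3 vertices {a, b, c} are pairwise adjacent, and any tree decomposition puts a clique entirely inside one bag — forcing width ≥ 2. Therefore the treewidth is 2.

Treewidth 2.
One optimal decomposition is:
Bags: B1 = {a, b, c}
Tree: (single bag)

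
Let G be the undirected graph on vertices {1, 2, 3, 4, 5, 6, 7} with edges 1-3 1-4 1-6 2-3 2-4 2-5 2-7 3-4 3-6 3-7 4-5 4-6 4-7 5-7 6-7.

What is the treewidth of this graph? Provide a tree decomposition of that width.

Treewidth 3.
Bags: B1 = {3, 4, 6, 7}  B2 = {2, 3, 4, 7}  B3 = {2, 4, 5, 7}  B4 = {1, 3, 4, 6}
Tree: B1–B2, B2–B3, B1–B4

Every bag has size at most 4, so the width is 4 − 1 = 3 and tw(G) ≤ 3. Conversely, {2, 3, 4, 7} is a clique of size 4, and the vertices of any clique must share a bag in every tree decomposition; so some bag has ≥ 4 vertices and tw(G) ≥ 3. Hence tw(G) = 3 exactly.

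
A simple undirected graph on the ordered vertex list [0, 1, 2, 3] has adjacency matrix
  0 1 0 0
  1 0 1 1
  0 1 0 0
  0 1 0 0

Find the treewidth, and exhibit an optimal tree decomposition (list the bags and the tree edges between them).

Each bag holds 2 vertices, so the decomposition has width 1, which upper-bounds the treewidth. G has an edge, so its treewidth is at least 1. Combining the bounds, tw(G) = 1.

Treewidth 1.
One such decomposition:
Bags: B1 = {1, 3}  B2 = {0, 1}  B3 = {1, 2}
Tree: B1–B2, B2–B3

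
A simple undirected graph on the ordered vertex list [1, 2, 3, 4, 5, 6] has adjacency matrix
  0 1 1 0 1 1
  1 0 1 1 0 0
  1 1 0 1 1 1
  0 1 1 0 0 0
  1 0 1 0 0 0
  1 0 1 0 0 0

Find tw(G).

2

A width-2 tree decomposition is:
Bags: B1 = {1, 2, 3}  B2 = {1, 3, 6}  B3 = {1, 3, 5}  B4 = {2, 3, 4}
Tree: B1–B2, B1–B3, B1–B4
The largest bag has 3 vertices, giving width 2; this decomposition certifies tw(G) ≤ 2. On the other hand G contains the 3-clique {1, 2, 3}. A clique must lie in a single bag of any decomposition, so no decomposition can have width below 2. The upper and lower bounds meet at 2, so that is the treewidth.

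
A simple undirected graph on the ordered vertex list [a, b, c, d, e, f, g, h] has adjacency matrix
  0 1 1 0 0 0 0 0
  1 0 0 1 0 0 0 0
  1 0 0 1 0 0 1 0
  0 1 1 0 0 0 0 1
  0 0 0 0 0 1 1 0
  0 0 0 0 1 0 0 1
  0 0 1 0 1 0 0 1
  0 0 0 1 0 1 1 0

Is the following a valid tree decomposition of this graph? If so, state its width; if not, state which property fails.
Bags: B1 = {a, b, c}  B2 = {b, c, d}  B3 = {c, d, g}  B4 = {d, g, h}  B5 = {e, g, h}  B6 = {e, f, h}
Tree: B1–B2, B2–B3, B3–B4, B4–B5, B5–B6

Vertex coverage: the bags together contain {a, b, c, d, e, f, g, h}, the full vertex set. Edge coverage: each edge of G has both endpoints in at least one bag. Running intersection: for every vertex, the bags containing it form a connected subtree. All three properties hold, so this is a valid tree decomposition of width max|bag| − 1 = 2, and hence tw(G) ≤ 2.

Yes; width 2.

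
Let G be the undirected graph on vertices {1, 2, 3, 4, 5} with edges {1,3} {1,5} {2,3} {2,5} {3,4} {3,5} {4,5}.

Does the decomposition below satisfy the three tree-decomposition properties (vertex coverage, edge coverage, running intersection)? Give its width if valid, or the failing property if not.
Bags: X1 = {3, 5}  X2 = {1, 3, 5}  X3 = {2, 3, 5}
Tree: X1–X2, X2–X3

No — vertex 4 appears in no bag.

A tree decomposition must satisfy three properties: every vertex lies in some bag; for every edge, both endpoints lie together in some bag; and for every vertex, the bags containing it form a connected subtree. Here vertex 4 appears in no bag, so the decomposition is invalid.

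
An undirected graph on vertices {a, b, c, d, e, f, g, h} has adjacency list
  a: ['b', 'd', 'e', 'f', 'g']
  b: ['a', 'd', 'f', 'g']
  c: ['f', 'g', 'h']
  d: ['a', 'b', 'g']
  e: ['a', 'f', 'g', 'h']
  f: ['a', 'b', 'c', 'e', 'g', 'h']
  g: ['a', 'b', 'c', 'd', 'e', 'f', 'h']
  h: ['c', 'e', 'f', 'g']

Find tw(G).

3

A width-3 tree decomposition is:
Bags: B1 = {a, b, f, g}  B2 = {a, b, d, g}  B3 = {a, e, f, g}  B4 = {e, f, g, h}  B5 = {c, f, g, h}
Tree: B1–B2, B1–B3, B3–B4, B4–B5
The largest bag has 4 vertices, giving width 3; this decomposition certifies tw(G) ≤ 3. For the lower bound, the 4 vertices {a, b, d, g} are pairwise adjacent, and any tree decomposition puts a clique entirely inside one bag — forcing width ≥ 3. Therefore the treewidth is 3.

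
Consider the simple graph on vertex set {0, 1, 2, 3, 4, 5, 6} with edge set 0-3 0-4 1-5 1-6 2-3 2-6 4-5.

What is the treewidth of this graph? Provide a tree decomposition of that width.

Treewidth 2.
Bags: B1 = {1, 5, 6}  B2 = {4, 5, 6}  B3 = {0, 4, 6}  B4 = {0, 3, 6}  B5 = {2, 3, 6}
Tree: B1–B2, B2–B3, B3–B4, B4–B5

The largest bag has 3 vertices, giving width 2; this decomposition certifies tw(G) ≤ 2. Since 6–1–5–4–0–3–2–6 is a cycle in G, G is not acyclic. Forests are exactly the graphs of treewidth ≤ 1, so tw(G) ≥ 2. The upper and lower bounds meet at 2, so that is the treewidth.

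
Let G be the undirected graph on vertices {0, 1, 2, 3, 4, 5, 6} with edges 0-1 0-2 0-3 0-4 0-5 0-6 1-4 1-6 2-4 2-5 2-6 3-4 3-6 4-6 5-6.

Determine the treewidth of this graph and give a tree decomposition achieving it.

Treewidth 3.
Bags: B1 = {0, 3, 4, 6}  B2 = {0, 2, 4, 6}  B3 = {0, 1, 4, 6}  B4 = {0, 2, 5, 6}
Tree: B1–B2, B1–B3, B2–B4

The largest bag has 4 vertices, giving width 3; this decomposition certifies tw(G) ≤ 3. Conversely, {0, 1, 4, 6} is a clique of size 4, and the vertices of any clique must share a bag in every tree decomposition; so some bag has ≥ 4 vertices and tw(G) ≥ 3. Hence tw(G) = 3 exactly.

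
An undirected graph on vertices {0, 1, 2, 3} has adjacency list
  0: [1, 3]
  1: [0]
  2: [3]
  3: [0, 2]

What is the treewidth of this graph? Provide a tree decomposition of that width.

Treewidth 1.
One optimal decomposition is:
Bags: B1 = {0, 3}  B2 = {2, 3}  B3 = {0, 1}
Tree: B1–B2, B1–B3

Every bag has size at most 2, so the width is 2 − 1 = 1 and tw(G) ≤ 1. Since G has at least one edge (e.g. 3–0), it is not an edgeless graph, so tw(G) ≥ 1. Hence tw(G) = 1 exactly.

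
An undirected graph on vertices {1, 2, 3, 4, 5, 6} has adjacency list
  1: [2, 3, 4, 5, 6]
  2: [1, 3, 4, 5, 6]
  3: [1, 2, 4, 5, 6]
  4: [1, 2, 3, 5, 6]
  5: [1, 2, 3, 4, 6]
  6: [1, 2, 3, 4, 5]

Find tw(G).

5

A width-5 tree decomposition is:
Bags: B1 = {1, 2, 3, 4, 5, 6}
Tree: (single bag)
With just one bag of size 6, the width is 6 − 1 = 5, so tw(G) ≤ 5. On the other hand G contains the 6-clique {1, 2, 3, 4, 5, 6}. A clique must lie in a single bag of any decomposition, so no decomposition can have width below 5. Hence tw(G) = 5 exactly.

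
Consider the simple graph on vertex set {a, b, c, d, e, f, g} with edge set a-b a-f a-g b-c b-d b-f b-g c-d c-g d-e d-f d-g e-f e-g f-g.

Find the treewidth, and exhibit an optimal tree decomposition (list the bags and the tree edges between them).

The largest bag has 4 vertices, giving width 3; this decomposition certifies tw(G) ≤ 3. For the lower bound, the 4 vertices {b, c, d, g} are pairwise adjacent, and any tree decomposition puts a clique entirely inside one bag — forcing width ≥ 3. Combining the bounds, tw(G) = 3.

Treewidth 3.
One optimal decomposition is:
Bags: B1 = {b, c, d, g}  B2 = {b, d, f, g}  B3 = {a, b, f, g}  B4 = {d, e, f, g}
Tree: B1–B2, B2–B3, B2–B4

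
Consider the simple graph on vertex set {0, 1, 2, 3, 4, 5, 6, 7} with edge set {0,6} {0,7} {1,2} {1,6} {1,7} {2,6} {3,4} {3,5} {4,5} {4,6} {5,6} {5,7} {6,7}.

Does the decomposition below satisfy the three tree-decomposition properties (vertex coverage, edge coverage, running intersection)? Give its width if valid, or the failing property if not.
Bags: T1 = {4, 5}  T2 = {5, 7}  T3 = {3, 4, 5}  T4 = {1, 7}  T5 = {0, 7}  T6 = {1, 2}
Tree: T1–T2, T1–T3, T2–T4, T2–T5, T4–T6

A tree decomposition must satisfy three properties: every vertex lies in some bag; for every edge, both endpoints lie together in some bag; and for every vertex, the bags containing it form a connected subtree. Here vertex 6 appears in no bag, so the decomposition is invalid.

No — vertex 6 appears in no bag.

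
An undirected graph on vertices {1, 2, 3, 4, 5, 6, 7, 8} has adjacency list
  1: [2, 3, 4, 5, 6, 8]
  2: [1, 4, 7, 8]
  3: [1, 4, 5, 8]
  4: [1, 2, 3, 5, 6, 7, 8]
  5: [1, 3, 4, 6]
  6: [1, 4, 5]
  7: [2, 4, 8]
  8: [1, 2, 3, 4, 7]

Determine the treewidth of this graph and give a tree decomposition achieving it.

Treewidth 3.
One optimal decomposition is:
Bags: B1 = {1, 3, 4, 8}  B2 = {1, 3, 4, 5}  B3 = {1, 4, 5, 6}  B4 = {1, 2, 4, 8}  B5 = {2, 4, 7, 8}
Tree: B1–B2, B2–B3, B1–B4, B4–B5

Every bag has size at most 4, so the width is 4 − 1 = 3 and tw(G) ≤ 3. Conversely, {1, 2, 4, 8} is a clique of size 4, and the vertices of any clique must share a bag in every tree decomposition; so some bag has ≥ 4 vertices and tw(G) ≥ 3. Hence tw(G) = 3 exactly.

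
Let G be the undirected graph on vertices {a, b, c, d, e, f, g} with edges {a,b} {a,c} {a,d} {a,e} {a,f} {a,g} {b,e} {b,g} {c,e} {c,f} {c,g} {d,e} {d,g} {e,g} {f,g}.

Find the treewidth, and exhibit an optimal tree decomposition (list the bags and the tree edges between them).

Treewidth 3.
Bags: B1 = {a, c, e, g}  B2 = {a, b, e, g}  B3 = {a, d, e, g}  B4 = {a, c, f, g}
Tree: B1–B2, B2–B3, B1–B4

Each bag holds 4 vertices, so the decomposition has width 3, which upper-bounds the treewidth. For the lower bound, the 4 vertices {a, d, e, g} are pairwise adjacent, and any tree decomposition puts a clique entirely inside one bag — forcing width ≥ 3. Combining the bounds, tw(G) = 3.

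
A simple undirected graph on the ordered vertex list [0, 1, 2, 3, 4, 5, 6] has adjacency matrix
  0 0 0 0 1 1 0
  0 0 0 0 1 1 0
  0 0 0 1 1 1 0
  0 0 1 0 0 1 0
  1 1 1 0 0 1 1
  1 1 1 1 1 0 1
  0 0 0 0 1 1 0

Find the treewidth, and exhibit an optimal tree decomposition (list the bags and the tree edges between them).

Treewidth 2.
Bags: B1 = {2, 4, 5}  B2 = {0, 4, 5}  B3 = {1, 4, 5}  B4 = {2, 3, 5}  B5 = {4, 5, 6}
Tree: B1–B2, B1–B3, B1–B4, B1–B5

Each bag holds 3 vertices, so the decomposition has width 2, which upper-bounds the treewidth. For the lower bound, the 3 vertices {2, 3, 5} are pairwise adjacent, and any tree decomposition puts a clique entirely inside one bag — forcing width ≥ 2. Combining the bounds, tw(G) = 2.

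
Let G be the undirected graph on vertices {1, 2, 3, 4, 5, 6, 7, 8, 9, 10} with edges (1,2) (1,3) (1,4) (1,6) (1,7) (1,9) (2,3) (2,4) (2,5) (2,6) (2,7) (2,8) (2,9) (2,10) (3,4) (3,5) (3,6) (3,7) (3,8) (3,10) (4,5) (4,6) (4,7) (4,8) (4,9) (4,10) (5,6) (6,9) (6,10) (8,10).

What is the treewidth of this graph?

A width-4 tree decomposition is:
Bags: B1 = {1, 2, 4, 6, 9}  B2 = {1, 2, 3, 4, 6}  B3 = {1, 2, 3, 4, 7}  B4 = {2, 3, 4, 5, 6}  B5 = {2, 3, 4, 6, 10}  B6 = {2, 3, 4, 8, 10}
Tree: B1–B2, B2–B3, B2–B4, B4–B5, B5–B6
Each bag holds 5 vertices, so the decomposition has width 4, which upper-bounds the treewidth. On the other hand G contains the 5-clique {1, 2, 4, 6, 9}. A clique must lie in a single bag of any decomposition, so no decomposition can have width below 4. Combining the bounds, tw(G) = 4.

4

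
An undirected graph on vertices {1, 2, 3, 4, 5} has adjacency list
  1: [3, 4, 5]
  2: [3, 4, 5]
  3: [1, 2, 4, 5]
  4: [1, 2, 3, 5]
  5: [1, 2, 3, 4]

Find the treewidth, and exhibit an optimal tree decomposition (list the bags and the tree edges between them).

The largest bag has 4 vertices, giving width 3; this decomposition certifies tw(G) ≤ 3. For the lower bound, the 4 vertices {1, 3, 4, 5} are pairwise adjacent, and any tree decomposition puts a clique entirely inside one bag — forcing width ≥ 3. The upper and lower bounds meet at 3, so that is the treewidth.

Treewidth 3.
One optimal decomposition is:
Bags: B1 = {2, 3, 4, 5}  B2 = {1, 3, 4, 5}
Tree: B1–B2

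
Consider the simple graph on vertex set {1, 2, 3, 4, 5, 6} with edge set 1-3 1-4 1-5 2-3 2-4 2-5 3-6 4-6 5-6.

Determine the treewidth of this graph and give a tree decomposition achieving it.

Every bag has size at most 4, so the width is 4 − 1 = 3 and tw(G) ≤ 3. For the lower bound: the 4 vertex sets {2,5}, {4,6}, {1}, {3} are disjoint, each induces a connected subgraph, and every pair is joined by at least one edge of G. Contracting each set to a single vertex therefore yields K_{4} as a minor, and since treewidth is minor-monotone, tw(G) ≥ tw(K_{4}) = 3. Hence tw(G) = 3 exactly.

Treewidth 3.
One optimal decomposition is:
Bags: B1 = {1, 2, 5, 6}  B2 = {1, 2, 4, 6}  B3 = {1, 2, 3, 6}
Tree: B1–B2, B2–B3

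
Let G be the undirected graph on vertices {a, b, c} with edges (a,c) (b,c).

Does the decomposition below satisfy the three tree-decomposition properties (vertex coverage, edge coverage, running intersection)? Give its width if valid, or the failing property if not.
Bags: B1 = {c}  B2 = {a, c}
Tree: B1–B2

No — vertex b appears in no bag.

A tree decomposition must satisfy three properties: every vertex lies in some bag; for every edge, both endpoints lie together in some bag; and for every vertex, the bags containing it form a connected subtree. Here vertex b appears in no bag, so the decomposition is invalid.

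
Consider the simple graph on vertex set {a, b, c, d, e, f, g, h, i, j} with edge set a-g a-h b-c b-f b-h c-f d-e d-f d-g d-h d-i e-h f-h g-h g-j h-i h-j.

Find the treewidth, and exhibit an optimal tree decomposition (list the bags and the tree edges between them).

The largest bag has 3 vertices, giving width 2; this decomposition certifies tw(G) ≤ 2. For the lower bound, the 3 vertices {d, g, h} are pairwise adjacent, and any tree decomposition puts a clique entirely inside one bag — forcing width ≥ 2. Hence tw(G) = 2 exactly.

Treewidth 2.
Bags: B1 = {d, g, h}  B2 = {g, h, j}  B3 = {a, g, h}  B4 = {d, h, i}  B5 = {d, f, h}  B6 = {d, e, h}  B7 = {b, f, h}  B8 = {b, c, f}
Tree: B1–B2, B2–B3, B1–B4, B4–B5, B5–B6, B5–B7, B7–B8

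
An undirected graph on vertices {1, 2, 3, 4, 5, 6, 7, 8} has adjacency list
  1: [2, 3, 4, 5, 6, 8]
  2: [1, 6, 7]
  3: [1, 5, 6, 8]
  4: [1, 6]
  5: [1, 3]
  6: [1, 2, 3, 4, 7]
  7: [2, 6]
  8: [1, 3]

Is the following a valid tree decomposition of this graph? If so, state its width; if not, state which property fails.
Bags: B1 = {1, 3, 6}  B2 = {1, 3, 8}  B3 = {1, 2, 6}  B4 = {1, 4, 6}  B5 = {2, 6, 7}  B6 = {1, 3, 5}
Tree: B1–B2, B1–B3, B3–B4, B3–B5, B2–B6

Yes; width 2.

Every vertex of G appears in some bag (union = {1, 2, 3, 4, 5, 6, 7, 8}); every edge is covered by a bag; and for each vertex v the set of bags containing v is connected in the bag tree. The decomposition is therefore valid. The largest bag has 3 vertices, so the width is 2.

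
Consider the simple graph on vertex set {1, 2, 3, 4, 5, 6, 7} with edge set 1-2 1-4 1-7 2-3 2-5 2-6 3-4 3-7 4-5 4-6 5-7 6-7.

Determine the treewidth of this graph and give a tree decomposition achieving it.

Treewidth 3.
Bags: B1 = {2, 3, 4, 7}  B2 = {2, 4, 5, 7}  B3 = {2, 4, 6, 7}  B4 = {1, 2, 4, 7}
Tree: B1–B2, B2–B3, B3–B4

Each bag holds 4 vertices, so the decomposition has width 3, which upper-bounds the treewidth. For the lower bound: the 4 vertex sets {3,4}, {2,5}, {7}, {6} are disjoint, each induces a connected subgraph, and every pair is joined by at least one edge of G. Contracting each set to a single vertex therefore yields K_{4} as a minor, and since treewidth is minor-monotone, tw(G) ≥ tw(K_{4}) = 3. Therefore the treewidth is 3.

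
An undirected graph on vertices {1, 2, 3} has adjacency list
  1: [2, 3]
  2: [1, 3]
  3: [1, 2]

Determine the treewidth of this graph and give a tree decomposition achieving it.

Treewidth 2.
Bags: B1 = {1, 2, 3}
Tree: (single bag)

A single bag containing all 3 vertices is trivially a valid decomposition of width 2. Conversely, {1, 2, 3} is a clique of size 3, and the vertices of any clique must share a bag in every tree decomposition; so some bag has ≥ 3 vertices and tw(G) ≥ 2. Hence tw(G) = 2 exactly.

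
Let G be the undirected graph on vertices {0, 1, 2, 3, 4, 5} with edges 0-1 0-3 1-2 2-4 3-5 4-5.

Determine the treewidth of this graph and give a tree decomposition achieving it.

Treewidth 2.
One such decomposition:
Bags: B1 = {0, 1, 3}  B2 = {1, 3, 5}  B3 = {1, 4, 5}  B4 = {1, 2, 4}
Tree: B1–B2, B2–B3, B3–B4

Each bag holds 3 vertices, so the decomposition has width 2, which upper-bounds the treewidth. For the lower bound, G contains the cycle 1–0–3–5–4–2–1, so G is not a forest; only forests have treewidth ≤ 1, hence tw(G) ≥ 2. Therefore the treewidth is 2.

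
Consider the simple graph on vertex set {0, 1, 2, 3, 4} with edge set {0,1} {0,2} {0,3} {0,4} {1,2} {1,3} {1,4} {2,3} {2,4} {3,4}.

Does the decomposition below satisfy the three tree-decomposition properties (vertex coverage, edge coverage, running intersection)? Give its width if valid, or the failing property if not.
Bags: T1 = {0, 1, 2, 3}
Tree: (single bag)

A tree decomposition must satisfy three properties: every vertex lies in some bag; for every edge, both endpoints lie together in some bag; and for every vertex, the bags containing it form a connected subtree. Here vertex 4 appears in no bag, so the decomposition is invalid.

No — vertex 4 appears in no bag.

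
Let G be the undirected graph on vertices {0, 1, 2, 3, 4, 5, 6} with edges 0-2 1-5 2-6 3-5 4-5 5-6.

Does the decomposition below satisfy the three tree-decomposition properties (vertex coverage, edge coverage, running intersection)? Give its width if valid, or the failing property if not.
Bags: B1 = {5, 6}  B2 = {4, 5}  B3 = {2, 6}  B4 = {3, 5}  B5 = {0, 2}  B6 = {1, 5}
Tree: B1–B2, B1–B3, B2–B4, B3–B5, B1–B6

Every vertex of G appears in some bag (union = {0, 1, 2, 3, 4, 5, 6}); every edge is covered by a bag; and for each vertex v the set of bags containing v is connected in the bag tree. The decomposition is therefore valid. The largest bag has 2 vertices, so the width is 1.

Yes; width 1.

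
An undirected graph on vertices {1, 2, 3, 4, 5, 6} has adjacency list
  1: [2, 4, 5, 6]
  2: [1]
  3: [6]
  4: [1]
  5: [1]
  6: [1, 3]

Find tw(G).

A width-1 tree decomposition is:
Bags: B1 = {3, 6}  B2 = {1, 6}  B3 = {1, 4}  B4 = {1, 5}  B5 = {1, 2}
Tree: B1–B2, B2–B3, B3–B4, B3–B5
The largest bag has 2 vertices, giving width 1; this decomposition certifies tw(G) ≤ 1. Any graph with an edge has treewidth ≥ 1, and G has the edge 3–6. Therefore the treewidth is 1.

1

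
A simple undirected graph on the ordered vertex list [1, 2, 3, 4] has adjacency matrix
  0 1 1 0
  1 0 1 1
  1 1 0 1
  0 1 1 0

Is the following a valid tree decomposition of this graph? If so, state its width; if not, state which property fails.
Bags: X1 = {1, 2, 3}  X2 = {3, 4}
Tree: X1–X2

No — edge (2,4) lies in no bag.

A tree decomposition must satisfy three properties: every vertex lies in some bag; for every edge, both endpoints lie together in some bag; and for every vertex, the bags containing it form a connected subtree. Here edge (2,4) lies in no bag, so the decomposition is invalid.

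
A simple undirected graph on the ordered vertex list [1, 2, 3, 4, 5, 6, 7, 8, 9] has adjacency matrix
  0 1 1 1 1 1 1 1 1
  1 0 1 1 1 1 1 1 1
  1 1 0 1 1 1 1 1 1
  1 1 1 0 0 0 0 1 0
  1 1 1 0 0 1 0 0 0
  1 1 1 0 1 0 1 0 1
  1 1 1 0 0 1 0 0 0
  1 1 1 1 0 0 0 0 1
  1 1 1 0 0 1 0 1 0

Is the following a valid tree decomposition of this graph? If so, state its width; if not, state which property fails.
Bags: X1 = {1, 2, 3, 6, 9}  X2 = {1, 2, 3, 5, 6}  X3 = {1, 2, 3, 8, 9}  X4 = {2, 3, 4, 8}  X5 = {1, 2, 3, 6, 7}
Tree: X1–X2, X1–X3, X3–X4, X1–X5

No — edge (1,4) lies in no bag.

A tree decomposition must satisfy three properties: every vertex lies in some bag; for every edge, both endpoints lie together in some bag; and for every vertex, the bags containing it form a connected subtree. Here edge (1,4) lies in no bag, so the decomposition is invalid.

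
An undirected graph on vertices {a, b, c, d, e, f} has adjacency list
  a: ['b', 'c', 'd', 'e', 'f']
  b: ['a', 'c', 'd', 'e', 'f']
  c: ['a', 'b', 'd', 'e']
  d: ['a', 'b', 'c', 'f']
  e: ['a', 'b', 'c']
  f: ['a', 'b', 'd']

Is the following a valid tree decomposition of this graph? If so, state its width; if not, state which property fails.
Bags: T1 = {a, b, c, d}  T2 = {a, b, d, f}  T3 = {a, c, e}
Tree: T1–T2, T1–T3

No — edge (b,e) lies in no bag.

A tree decomposition must satisfy three properties: every vertex lies in some bag; for every edge, both endpoints lie together in some bag; and for every vertex, the bags containing it form a connected subtree. Here edge (b,e) lies in no bag, so the decomposition is invalid.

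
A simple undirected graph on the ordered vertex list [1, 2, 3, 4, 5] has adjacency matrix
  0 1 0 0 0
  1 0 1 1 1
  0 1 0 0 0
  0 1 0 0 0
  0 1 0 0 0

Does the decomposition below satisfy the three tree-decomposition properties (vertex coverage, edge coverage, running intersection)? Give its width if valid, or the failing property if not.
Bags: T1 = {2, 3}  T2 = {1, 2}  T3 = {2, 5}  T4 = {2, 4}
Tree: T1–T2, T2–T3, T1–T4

Checking the three conditions: (i) the bags cover all of {1, 2, 3, 4, 5}; (ii) for each edge, some bag contains both endpoints; (iii) the bags containing any fixed vertex form a subtree. All hold, so the decomposition is valid with width 2 − 1 = 1.

Yes; width 1.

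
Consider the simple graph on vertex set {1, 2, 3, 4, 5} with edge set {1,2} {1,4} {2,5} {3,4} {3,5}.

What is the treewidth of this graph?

2

A width-2 tree decomposition is:
Bags: B1 = {2, 3, 5}  B2 = {2, 3, 4}  B3 = {1, 2, 4}
Tree: B1–B2, B2–B3
Each bag holds 3 vertices, so the decomposition has width 2, which upper-bounds the treewidth. Since 2–5–3–4–1–2 is a cycle in G, G is not acyclic. Forests are exactly the graphs of treewidth ≤ 1, so tw(G) ≥ 2. Hence tw(G) = 2 exactly.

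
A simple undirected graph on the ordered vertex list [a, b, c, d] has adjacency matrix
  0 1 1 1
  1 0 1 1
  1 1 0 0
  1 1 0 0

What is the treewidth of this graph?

2

A width-2 tree decomposition is:
Bags: B1 = {a, b, d}  B2 = {a, b, c}
Tree: B1–B2
Every bag has size at most 3, so the width is 3 − 1 = 2 and tw(G) ≤ 2. Conversely, {a, b, d} is a clique of size 3, and the vertices of any clique must share a bag in every tree decomposition; so some bag has ≥ 3 vertices and tw(G) ≥ 2. Therefore the treewidth is 2.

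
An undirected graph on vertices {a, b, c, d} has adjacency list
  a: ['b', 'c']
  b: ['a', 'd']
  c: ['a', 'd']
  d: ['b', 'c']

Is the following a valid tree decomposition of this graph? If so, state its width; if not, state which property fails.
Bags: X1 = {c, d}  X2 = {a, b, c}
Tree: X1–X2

No — edge (b,d) lies in no bag.

A tree decomposition must satisfy three properties: every vertex lies in some bag; for every edge, both endpoints lie together in some bag; and for every vertex, the bags containing it form a connected subtree. Here edge (b,d) lies in no bag, so the decomposition is invalid.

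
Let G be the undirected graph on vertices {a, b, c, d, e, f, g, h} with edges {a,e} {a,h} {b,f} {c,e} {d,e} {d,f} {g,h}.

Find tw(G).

1

A width-1 tree decomposition is:
Bags: B1 = {c, e}  B2 = {d, e}  B3 = {d, f}  B4 = {a, e}  B5 = {b, f}  B6 = {a, h}  B7 = {g, h}
Tree: B1–B2, B2–B3, B2–B4, B3–B5, B4–B6, B6–B7
The largest bag has 2 vertices, giving width 1; this decomposition certifies tw(G) ≤ 1. Any graph with an edge has treewidth ≥ 1, and G has the edge e–c. Therefore the treewidth is 1.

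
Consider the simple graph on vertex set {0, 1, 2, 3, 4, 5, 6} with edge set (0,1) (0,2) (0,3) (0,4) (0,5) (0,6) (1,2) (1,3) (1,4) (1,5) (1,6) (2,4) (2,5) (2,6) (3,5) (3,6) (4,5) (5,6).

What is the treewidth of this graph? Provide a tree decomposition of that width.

Treewidth 4.
One such decomposition:
Bags: B1 = {0, 1, 3, 5, 6}  B2 = {0, 1, 2, 5, 6}  B3 = {0, 1, 2, 4, 5}
Tree: B1–B2, B2–B3

Every bag has size at most 5, so the width is 5 − 1 = 4 and tw(G) ≤ 4. Conversely, {0, 1, 2, 4, 5} is a clique of size 5, and the vertices of any clique must share a bag in every tree decomposition; so some bag has ≥ 5 vertices and tw(G) ≥ 4. Combining the bounds, tw(G) = 4.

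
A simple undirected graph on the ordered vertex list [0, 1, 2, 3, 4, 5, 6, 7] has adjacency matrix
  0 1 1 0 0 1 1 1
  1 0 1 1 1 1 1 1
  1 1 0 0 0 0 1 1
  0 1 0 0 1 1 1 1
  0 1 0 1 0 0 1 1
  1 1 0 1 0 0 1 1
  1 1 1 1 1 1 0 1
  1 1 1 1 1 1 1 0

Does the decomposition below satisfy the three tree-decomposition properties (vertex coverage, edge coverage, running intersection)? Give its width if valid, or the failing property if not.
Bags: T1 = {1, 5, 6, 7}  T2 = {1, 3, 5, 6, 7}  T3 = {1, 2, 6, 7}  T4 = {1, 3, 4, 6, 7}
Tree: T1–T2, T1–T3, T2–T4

A tree decomposition must satisfy three properties: every vertex lies in some bag; for every edge, both endpoints lie together in some bag; and for every vertex, the bags containing it form a connected subtree. Here vertex 0 appears in no bag, so the decomposition is invalid.

No — vertex 0 appears in no bag.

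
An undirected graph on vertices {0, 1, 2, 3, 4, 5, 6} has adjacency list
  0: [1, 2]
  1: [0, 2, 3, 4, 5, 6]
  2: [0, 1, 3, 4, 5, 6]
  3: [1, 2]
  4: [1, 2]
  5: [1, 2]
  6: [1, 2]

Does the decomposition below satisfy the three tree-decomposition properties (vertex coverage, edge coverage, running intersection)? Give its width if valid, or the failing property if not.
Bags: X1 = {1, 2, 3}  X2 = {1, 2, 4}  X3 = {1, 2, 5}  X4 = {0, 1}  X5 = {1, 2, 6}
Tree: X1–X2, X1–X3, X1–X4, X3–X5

A tree decomposition must satisfy three properties: every vertex lies in some bag; for every edge, both endpoints lie together in some bag; and for every vertex, the bags containing it form a connected subtree. Here edge (2,0) lies in no bag, so the decomposition is invalid.

No — edge (2,0) lies in no bag.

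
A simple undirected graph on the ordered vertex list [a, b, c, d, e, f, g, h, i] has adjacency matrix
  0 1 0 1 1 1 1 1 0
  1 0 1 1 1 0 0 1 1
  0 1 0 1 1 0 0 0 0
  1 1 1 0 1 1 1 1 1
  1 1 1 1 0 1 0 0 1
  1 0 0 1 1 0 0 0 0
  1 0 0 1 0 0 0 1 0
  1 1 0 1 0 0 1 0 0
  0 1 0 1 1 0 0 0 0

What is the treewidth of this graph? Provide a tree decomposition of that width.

The largest bag has 4 vertices, giving width 3; this decomposition certifies tw(G) ≤ 3. Conversely, {a, d, g, h} is a clique of size 4, and the vertices of any clique must share a bag in every tree decomposition; so some bag has ≥ 4 vertices and tw(G) ≥ 3. Therefore the treewidth is 3.

Treewidth 3.
One optimal decomposition is:
Bags: B1 = {a, b, d, e}  B2 = {b, d, e, i}  B3 = {b, c, d, e}  B4 = {a, d, e, f}  B5 = {a, b, d, h}  B6 = {a, d, g, h}
Tree: B1–B2, B2–B3, B1–B4, B1–B5, B5–B6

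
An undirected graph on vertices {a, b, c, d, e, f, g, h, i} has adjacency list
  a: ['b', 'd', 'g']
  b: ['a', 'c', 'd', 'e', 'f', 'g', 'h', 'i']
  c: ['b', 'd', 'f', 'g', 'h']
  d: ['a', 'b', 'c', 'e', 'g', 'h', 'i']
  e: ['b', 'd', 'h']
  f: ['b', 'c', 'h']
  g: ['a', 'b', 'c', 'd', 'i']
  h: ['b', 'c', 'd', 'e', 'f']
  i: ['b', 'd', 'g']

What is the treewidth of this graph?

A width-3 tree decomposition is:
Bags: B1 = {b, c, f, h}  B2 = {b, c, d, h}  B3 = {b, c, d, g}  B4 = {b, d, e, h}  B5 = {b, d, g, i}  B6 = {a, b, d, g}
Tree: B1–B2, B2–B3, B2–B4, B3–B5, B3–B6
Each bag holds 4 vertices, so the decomposition has width 3, which upper-bounds the treewidth. On the other hand G contains the 4-clique {b, c, d, g}. A clique must lie in a single bag of any decomposition, so no decomposition can have width below 3. Therefore the treewidth is 3.

3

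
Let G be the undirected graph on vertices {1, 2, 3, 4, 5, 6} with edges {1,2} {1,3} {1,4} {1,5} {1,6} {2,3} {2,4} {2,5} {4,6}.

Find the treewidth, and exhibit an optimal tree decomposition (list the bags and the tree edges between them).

Each bag holds 3 vertices, so the decomposition has width 2, which upper-bounds the treewidth. Conversely, {1, 2, 3} is a clique of size 3, and the vertices of any clique must share a bag in every tree decomposition; so some bag has ≥ 3 vertices and tw(G) ≥ 2. Hence tw(G) = 2 exactly.

Treewidth 2.
Bags: B1 = {1, 2, 5}  B2 = {1, 2, 3}  B3 = {1, 2, 4}  B4 = {1, 4, 6}
Tree: B1–B2, B1–B3, B3–B4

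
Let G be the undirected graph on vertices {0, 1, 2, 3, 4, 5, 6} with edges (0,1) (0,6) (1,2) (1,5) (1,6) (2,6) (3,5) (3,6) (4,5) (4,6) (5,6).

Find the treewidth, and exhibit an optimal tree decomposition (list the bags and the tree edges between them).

Treewidth 2.
Bags: B1 = {4, 5, 6}  B2 = {3, 5, 6}  B3 = {1, 5, 6}  B4 = {0, 1, 6}  B5 = {1, 2, 6}
Tree: B1–B2, B2–B3, B3–B4, B4–B5

Every bag has size at most 3, so the width is 3 − 1 = 2 and tw(G) ≤ 2. On the other hand G contains the 3-clique {0, 1, 6}. A clique must lie in a single bag of any decomposition, so no decomposition can have width below 2. Combining the bounds, tw(G) = 2.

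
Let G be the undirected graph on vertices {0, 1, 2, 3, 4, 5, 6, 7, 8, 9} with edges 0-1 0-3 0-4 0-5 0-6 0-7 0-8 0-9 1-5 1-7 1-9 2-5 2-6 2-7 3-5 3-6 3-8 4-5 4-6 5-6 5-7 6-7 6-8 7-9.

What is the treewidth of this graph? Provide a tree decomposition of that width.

Each bag holds 4 vertices, so the decomposition has width 3, which upper-bounds the treewidth. Conversely, {0, 3, 6, 8} is a clique of size 4, and the vertices of any clique must share a bag in every tree decomposition; so some bag has ≥ 4 vertices and tw(G) ≥ 3. Therefore the treewidth is 3.

Treewidth 3.
One optimal decomposition is:
Bags: B1 = {0, 1, 5, 7}  B2 = {0, 5, 6, 7}  B3 = {0, 3, 5, 6}  B4 = {0, 4, 5, 6}  B5 = {0, 1, 7, 9}  B6 = {2, 5, 6, 7}  B7 = {0, 3, 6, 8}
Tree: B1–B2, B2–B3, B3–B4, B1–B5, B2–B6, B3–B7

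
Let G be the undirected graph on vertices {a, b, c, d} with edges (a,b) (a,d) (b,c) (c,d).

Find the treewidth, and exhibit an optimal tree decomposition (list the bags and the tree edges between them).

Treewidth 2.
Bags: B1 = {a, c, d}  B2 = {a, b, c}
Tree: B1–B2

The largest bag has 3 vertices, giving width 2; this decomposition certifies tw(G) ≤ 2. Since c–d–a–b–c is a cycle in G, G is not acyclic. Forests are exactly the graphs of treewidth ≤ 1, so tw(G) ≥ 2. Hence tw(G) = 2 exactly.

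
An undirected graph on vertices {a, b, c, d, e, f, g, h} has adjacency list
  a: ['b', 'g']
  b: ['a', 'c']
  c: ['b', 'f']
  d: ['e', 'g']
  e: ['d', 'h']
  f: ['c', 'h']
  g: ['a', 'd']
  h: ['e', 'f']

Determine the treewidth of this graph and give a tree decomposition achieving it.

The largest bag has 3 vertices, giving width 2; this decomposition certifies tw(G) ≤ 2. For the lower bound, G contains the cycle b–c–f–h–e–d–g–a–b, so G is not a forest; only forests have treewidth ≤ 1, hence tw(G) ≥ 2. The upper and lower bounds meet at 2, so that is the treewidth.

Treewidth 2.
Bags: B1 = {b, c, f}  B2 = {b, f, h}  B3 = {b, e, h}  B4 = {b, d, e}  B5 = {b, d, g}  B6 = {a, b, g}
Tree: B1–B2, B2–B3, B3–B4, B4–B5, B5–B6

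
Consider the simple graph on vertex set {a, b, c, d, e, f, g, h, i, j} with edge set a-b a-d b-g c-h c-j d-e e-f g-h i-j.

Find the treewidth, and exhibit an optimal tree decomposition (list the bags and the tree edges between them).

Treewidth 1.
Bags: B1 = {i, j}  B2 = {c, j}  B3 = {c, h}  B4 = {g, h}  B5 = {b, g}  B6 = {a, b}  B7 = {a, d}  B8 = {d, e}  B9 = {e, f}
Tree: B1–B2, B2–B3, B3–B4, B4–B5, B5–B6, B6–B7, B7–B8, B8–B9

Every bag has size at most 2, so the width is 2 − 1 = 1 and tw(G) ≤ 1. Any graph with an edge has treewidth ≥ 1, and G has the edge i–j. Combining the bounds, tw(G) = 1.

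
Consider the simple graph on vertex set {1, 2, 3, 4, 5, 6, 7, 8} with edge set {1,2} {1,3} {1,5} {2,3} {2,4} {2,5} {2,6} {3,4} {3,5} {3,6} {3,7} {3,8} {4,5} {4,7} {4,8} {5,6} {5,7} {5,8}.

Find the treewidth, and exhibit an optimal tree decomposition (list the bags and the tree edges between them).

Every bag has size at most 4, so the width is 4 − 1 = 3 and tw(G) ≤ 3. For the lower bound, the 4 vertices {3, 4, 5, 8} are pairwise adjacent, and any tree decomposition puts a clique entirely inside one bag — forcing width ≥ 3. The upper and lower bounds meet at 3, so that is the treewidth.

Treewidth 3.
One such decomposition:
Bags: B1 = {3, 4, 5, 7}  B2 = {2, 3, 4, 5}  B3 = {1, 2, 3, 5}  B4 = {3, 4, 5, 8}  B5 = {2, 3, 5, 6}
Tree: B1–B2, B2–B3, B1–B4, B3–B5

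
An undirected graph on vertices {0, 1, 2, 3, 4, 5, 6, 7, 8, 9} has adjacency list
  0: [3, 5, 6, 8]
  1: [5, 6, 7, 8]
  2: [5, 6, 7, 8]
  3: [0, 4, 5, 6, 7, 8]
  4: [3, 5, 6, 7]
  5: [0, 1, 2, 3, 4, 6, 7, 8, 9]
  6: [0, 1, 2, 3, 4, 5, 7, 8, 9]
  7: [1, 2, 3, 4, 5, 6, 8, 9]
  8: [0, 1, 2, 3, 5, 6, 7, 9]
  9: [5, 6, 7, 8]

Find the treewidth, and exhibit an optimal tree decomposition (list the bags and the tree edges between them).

Treewidth 4.
One such decomposition:
Bags: B1 = {3, 5, 6, 7, 8}  B2 = {2, 5, 6, 7, 8}  B3 = {5, 6, 7, 8, 9}  B4 = {3, 4, 5, 6, 7}  B5 = {1, 5, 6, 7, 8}  B6 = {0, 3, 5, 6, 8}
Tree: B1–B2, B1–B3, B1–B4, B1–B5, B1–B6

The largest bag has 5 vertices, giving width 4; this decomposition certifies tw(G) ≤ 4. Conversely, {0, 3, 5, 6, 8} is a clique of size 5, and the vertices of any clique must share a bag in every tree decomposition; so some bag has ≥ 5 vertices and tw(G) ≥ 4. Hence tw(G) = 4 exactly.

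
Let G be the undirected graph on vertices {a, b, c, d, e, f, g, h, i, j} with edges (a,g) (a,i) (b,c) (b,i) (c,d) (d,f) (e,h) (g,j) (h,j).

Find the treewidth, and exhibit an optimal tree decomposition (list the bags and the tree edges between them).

Treewidth 1.
Bags: B1 = {d, f}  B2 = {c, d}  B3 = {b, c}  B4 = {b, i}  B5 = {a, i}  B6 = {a, g}  B7 = {g, j}  B8 = {h, j}  B9 = {e, h}
Tree: B1–B2, B2–B3, B3–B4, B4–B5, B5–B6, B6–B7, B7–B8, B8–B9

The largest bag has 2 vertices, giving width 1; this decomposition certifies tw(G) ≤ 1. Since G has at least one edge (e.g. f–d), it is not an edgeless graph, so tw(G) ≥ 1. The upper and lower bounds meet at 1, so that is the treewidth.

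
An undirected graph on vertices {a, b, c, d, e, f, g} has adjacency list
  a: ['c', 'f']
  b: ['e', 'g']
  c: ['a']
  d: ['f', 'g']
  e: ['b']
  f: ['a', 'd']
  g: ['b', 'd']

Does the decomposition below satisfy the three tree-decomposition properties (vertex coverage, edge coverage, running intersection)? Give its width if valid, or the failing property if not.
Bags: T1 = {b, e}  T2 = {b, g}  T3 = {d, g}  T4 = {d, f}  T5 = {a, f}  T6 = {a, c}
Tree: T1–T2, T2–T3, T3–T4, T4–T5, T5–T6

Vertex coverage: the bags together contain {a, b, c, d, e, f, g}, the full vertex set. Edge coverage: each edge of G has both endpoints in at least one bag. Running intersection: for every vertex, the bags containing it form a connected subtree. All three properties hold, so this is a valid tree decomposition of width max|bag| − 1 = 1, and hence tw(G) ≤ 1.

Yes; width 1.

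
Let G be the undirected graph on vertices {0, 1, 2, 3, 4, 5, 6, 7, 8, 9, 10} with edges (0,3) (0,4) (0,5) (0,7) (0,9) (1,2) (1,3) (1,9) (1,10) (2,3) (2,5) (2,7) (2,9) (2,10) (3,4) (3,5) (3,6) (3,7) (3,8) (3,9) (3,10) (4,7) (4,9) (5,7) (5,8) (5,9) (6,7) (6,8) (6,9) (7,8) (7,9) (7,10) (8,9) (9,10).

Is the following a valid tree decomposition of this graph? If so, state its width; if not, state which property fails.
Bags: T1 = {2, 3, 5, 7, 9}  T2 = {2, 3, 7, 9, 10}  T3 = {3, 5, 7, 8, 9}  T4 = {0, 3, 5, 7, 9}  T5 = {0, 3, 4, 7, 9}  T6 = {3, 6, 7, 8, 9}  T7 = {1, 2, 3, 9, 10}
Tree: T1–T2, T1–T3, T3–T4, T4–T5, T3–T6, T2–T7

Yes; width 4.

Checking the three conditions: (i) the bags cover all of {0, 1, 2, 3, 4, 5, 6, 7, 8, 9, 10}; (ii) for each edge, some bag contains both endpoints; (iii) the bags containing any fixed vertex form a subtree. All hold, so the decomposition is valid with width 5 − 1 = 4.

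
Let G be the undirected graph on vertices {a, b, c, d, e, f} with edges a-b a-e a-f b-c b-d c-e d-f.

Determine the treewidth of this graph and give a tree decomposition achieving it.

Treewidth 2.
One such decomposition:
Bags: B1 = {b, c, e}  B2 = {a, b, e}  B3 = {a, b, d}  B4 = {a, d, f}
Tree: B1–B2, B2–B3, B3–B4

Each bag holds 3 vertices, so the decomposition has width 2, which upper-bounds the treewidth. For the lower bound, G contains the cycle c–e–a–b–c, so G is not a forest; only forests have treewidth ≤ 1, hence tw(G) ≥ 2. Therefore the treewidth is 2.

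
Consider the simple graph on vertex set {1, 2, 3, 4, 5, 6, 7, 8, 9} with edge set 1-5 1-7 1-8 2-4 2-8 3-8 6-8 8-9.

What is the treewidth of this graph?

A width-1 tree decomposition is:
Bags: B1 = {3, 8}  B2 = {1, 8}  B3 = {1, 5}  B4 = {2, 8}  B5 = {8, 9}  B6 = {1, 7}  B7 = {2, 4}  B8 = {6, 8}
Tree: B1–B2, B2–B3, B2–B4, B1–B5, B3–B6, B4–B7, B4–B8
Every bag has size at most 2, so the width is 2 − 1 = 1 and tw(G) ≤ 1. G has an edge, so its treewidth is at least 1. Hence tw(G) = 1 exactly.

1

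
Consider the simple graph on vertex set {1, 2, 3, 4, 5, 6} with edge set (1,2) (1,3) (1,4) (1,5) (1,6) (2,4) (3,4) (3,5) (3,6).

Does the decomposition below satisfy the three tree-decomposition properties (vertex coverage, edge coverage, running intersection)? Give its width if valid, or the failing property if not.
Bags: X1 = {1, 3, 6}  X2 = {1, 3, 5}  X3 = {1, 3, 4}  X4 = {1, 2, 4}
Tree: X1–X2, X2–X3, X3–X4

Every vertex of G appears in some bag (union = {1, 2, 3, 4, 5, 6}); every edge is covered by a bag; and for each vertex v the set of bags containing v is connected in the bag tree. The decomposition is therefore valid. The largest bag has 3 vertices, so the width is 2.

Yes; width 2.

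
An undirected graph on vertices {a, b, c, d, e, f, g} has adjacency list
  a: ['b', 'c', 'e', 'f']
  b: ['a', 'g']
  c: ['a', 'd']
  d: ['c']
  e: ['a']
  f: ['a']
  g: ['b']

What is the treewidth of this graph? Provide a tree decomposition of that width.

Treewidth 1.
One optimal decomposition is:
Bags: B1 = {a, b}  B2 = {a, c}  B3 = {b, g}  B4 = {a, e}  B5 = {a, f}  B6 = {c, d}
Tree: B1–B2, B1–B3, B2–B4, B2–B5, B2–B6

Every bag has size at most 2, so the width is 2 − 1 = 1 and tw(G) ≤ 1. Since G has at least one edge (e.g. a–b), it is not an edgeless graph, so tw(G) ≥ 1. Hence tw(G) = 1 exactly.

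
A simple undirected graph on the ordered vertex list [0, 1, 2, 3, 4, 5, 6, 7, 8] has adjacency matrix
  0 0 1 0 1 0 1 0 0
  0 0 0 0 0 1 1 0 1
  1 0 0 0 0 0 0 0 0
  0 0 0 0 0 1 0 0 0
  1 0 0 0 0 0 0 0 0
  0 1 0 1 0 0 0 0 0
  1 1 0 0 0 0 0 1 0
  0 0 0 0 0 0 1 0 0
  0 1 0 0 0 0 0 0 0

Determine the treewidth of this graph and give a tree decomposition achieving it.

Treewidth 1.
Bags: B1 = {1, 5}  B2 = {1, 8}  B3 = {1, 6}  B4 = {6, 7}  B5 = {3, 5}  B6 = {0, 6}  B7 = {0, 2}  B8 = {0, 4}
Tree: B1–B2, B2–B3, B3–B4, B1–B5, B3–B6, B6–B7, B6–B8

The largest bag has 2 vertices, giving width 1; this decomposition certifies tw(G) ≤ 1. Any graph with an edge has treewidth ≥ 1, and G has the edge 1–5. The upper and lower bounds meet at 1, so that is the treewidth.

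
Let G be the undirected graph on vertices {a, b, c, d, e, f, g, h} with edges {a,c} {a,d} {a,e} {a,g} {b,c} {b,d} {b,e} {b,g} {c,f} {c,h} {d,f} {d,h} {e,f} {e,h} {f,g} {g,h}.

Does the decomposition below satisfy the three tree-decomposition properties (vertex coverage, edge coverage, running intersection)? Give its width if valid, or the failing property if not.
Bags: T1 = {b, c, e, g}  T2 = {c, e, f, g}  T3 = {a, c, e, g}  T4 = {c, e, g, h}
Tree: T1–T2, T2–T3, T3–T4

No — vertex d appears in no bag.

A tree decomposition must satisfy three properties: every vertex lies in some bag; for every edge, both endpoints lie together in some bag; and for every vertex, the bags containing it form a connected subtree. Here vertex d appears in no bag, so the decomposition is invalid.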